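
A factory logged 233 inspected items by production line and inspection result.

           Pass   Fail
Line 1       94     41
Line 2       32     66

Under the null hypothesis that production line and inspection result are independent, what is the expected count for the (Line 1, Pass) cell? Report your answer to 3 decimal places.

Row total (Line 1) = 135; column total (Pass) = 126; grand total N = 233.
Expected count = (row total × column total) / N = 135 × 126 / 233 = 73.004.

73.004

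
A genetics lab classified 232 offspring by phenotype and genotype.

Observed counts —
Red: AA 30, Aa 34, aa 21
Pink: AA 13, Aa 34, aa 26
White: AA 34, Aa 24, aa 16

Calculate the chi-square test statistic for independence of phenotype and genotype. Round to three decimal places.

13.750

Row totals: 85, 73, 74. Column totals: 77, 92, 63. Grand total N = 232.
Expected counts (row total × column total / N):
  Red, AA: 85×77/232 = 28.2112
  Red, Aa: 85×92/232 = 33.7069
  Red, aa: 85×63/232 = 23.0819
  Pink, AA: 73×77/232 = 24.2284
  Pink, Aa: 73×92/232 = 28.9483
  Pink, aa: 73×63/232 = 19.8233
  White, AA: 74×77/232 = 24.5603
  White, Aa: 74×92/232 = 29.3448
  White, aa: 74×63/232 = 20.0948
Contributions (O − E)²/E:
  (30 − 28.2112)²/28.2112 = 0.1134
  (34 − 33.7069)²/33.7069 = 0.0025
  (21 − 23.0819)²/23.0819 = 0.1878
  (13 − 24.2284)²/24.2284 = 5.2037
  (34 − 28.9483)²/28.9483 = 0.8816
  (26 − 19.8233)²/19.8233 = 1.9246
  (34 − 24.5603)²/24.5603 = 3.6281
  (24 − 29.3448)²/29.3448 = 0.9735
  (16 − 20.0948)²/20.0948 = 0.8344
χ² = 0.1134 + 0.0025 + 0.1878 + 5.2037 + 0.8816 + 1.9246 + 3.6281 + 0.9735 + 0.8344 = 13.750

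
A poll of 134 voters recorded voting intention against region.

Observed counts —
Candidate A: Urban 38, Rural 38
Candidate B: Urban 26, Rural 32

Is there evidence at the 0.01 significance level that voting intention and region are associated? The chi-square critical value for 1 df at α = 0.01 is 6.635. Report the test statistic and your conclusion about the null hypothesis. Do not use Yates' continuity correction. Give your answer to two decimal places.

0.35; fail to reject H₀

Row totals: 76, 58. Column totals: 64, 70. Grand total N = 134.
Expected counts (row total × column total / N):
  Candidate A, Urban: 76×64/134 = 36.299
  Candidate A, Rural: 76×70/134 = 39.701
  Candidate B, Urban: 58×64/134 = 27.701
  Candidate B, Rural: 58×70/134 = 30.299
Contributions (O − E)²/E:
  (38 − 36.299)²/36.299 = 0.0797
  (38 − 39.701)²/39.701 = 0.0729
  (26 − 27.701)²/27.701 = 0.1045
  (32 − 30.299)²/30.299 = 0.0955
χ² = 0.0797 + 0.0729 + 0.1045 + 0.0955 = 0.35
df = (2−1)(2−1) = 1. Since 0.35 < 6.635, fail to reject the null hypothesis of independence at α = 0.01.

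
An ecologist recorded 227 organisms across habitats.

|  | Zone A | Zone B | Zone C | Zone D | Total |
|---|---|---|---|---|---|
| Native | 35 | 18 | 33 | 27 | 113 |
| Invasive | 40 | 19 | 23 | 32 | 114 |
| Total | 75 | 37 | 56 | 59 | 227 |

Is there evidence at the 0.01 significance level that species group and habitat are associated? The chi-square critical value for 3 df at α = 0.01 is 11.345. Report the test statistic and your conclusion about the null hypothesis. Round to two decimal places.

Grand total N = 227.
Expected counts (row total × column total / N):
  Native, Zone A: 113×75/227 = 37.335
  Native, Zone B: 113×37/227 = 18.419
  Native, Zone C: 113×56/227 = 27.877
  Native, Zone D: 113×59/227 = 29.370
  Invasive, Zone A: 114×75/227 = 37.665
  Invasive, Zone B: 114×37/227 = 18.581
  Invasive, Zone C: 114×56/227 = 28.123
  Invasive, Zone D: 114×59/227 = 29.630
Contributions (O − E)²/E:
  (35 − 37.335)²/37.335 = 0.1460
  (18 − 18.419)²/18.419 = 0.0095
  (33 − 27.877)²/27.877 = 0.9415
  (27 − 29.370)²/29.370 = 0.1912
  (40 − 37.665)²/37.665 = 0.1448
  (19 − 18.581)²/18.581 = 0.0094
  (23 − 28.123)²/28.123 = 0.9332
  (32 − 29.630)²/29.630 = 0.1896
χ² = 0.1460 + 0.0095 + 0.9415 + 0.1912 + 0.1448 + 0.0094 + 0.9332 + 0.1896 = 2.57
df = (2−1)(4−1) = 3. Since 2.57 < 11.345, fail to reject the null hypothesis of independence at α = 0.01.

2.57; fail to reject H₀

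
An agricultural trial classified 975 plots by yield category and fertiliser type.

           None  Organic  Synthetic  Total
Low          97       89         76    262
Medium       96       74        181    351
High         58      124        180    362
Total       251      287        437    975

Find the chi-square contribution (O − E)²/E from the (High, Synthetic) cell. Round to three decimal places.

1.942

Row total (High) = 362; column total (Synthetic) = 437; N = 975.
Expected count E = 362 × 437 / 975 = 162.2503.
Contribution = (O − E)²/E = (180 − 162.2503)² / 162.2503 = 1.942.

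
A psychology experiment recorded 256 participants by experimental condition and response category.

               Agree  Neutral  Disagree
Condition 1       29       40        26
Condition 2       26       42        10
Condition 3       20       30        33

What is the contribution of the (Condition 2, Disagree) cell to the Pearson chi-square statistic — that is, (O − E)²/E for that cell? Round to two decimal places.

5.78

Row total (Condition 2) = 78; column total (Disagree) = 69; N = 256.
Expected count E = 78 × 69 / 256 = 21.023.
Contribution = (O − E)²/E = (10 − 21.023)² / 21.023 = 5.78.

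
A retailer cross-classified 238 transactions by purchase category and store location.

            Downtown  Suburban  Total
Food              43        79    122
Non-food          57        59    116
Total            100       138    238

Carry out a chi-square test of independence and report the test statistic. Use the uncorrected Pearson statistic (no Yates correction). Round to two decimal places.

Grand total N = 238.
Expected counts (row total × column total / N):
  Food, Downtown: 122×100/238 = 51.261
  Food, Suburban: 122×138/238 = 70.739
  Non-food, Downtown: 116×100/238 = 48.739
  Non-food, Suburban: 116×138/238 = 67.261
Contributions (O − E)²/E:
  (43 − 51.261)²/51.261 = 1.3313
  (79 − 70.739)²/70.739 = 0.9647
  (57 − 48.739)²/48.739 = 1.4002
  (59 − 67.261)²/67.261 = 1.0146
χ² = 1.3313 + 0.9647 + 1.4002 + 1.0146 = 4.71

4.71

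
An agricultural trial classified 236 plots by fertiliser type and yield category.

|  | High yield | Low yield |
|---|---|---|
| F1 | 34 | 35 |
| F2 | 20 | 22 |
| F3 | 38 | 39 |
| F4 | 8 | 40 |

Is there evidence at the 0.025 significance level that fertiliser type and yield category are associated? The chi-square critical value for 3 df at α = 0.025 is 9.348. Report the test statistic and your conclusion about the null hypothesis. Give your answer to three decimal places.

16.345; reject H₀

Row totals: 69, 42, 77, 48. Column totals: 100, 136. Grand total N = 236.
Expected counts (row total × column total / N):
  F1, High yield: 69×100/236 = 29.2373
  F1, Low yield: 69×136/236 = 39.7627
  F2, High yield: 42×100/236 = 17.7966
  F2, Low yield: 42×136/236 = 24.2034
  F3, High yield: 77×100/236 = 32.6271
  F3, Low yield: 77×136/236 = 44.3729
  F4, High yield: 48×100/236 = 20.3390
  F4, Low yield: 48×136/236 = 27.6610
Contributions (O − E)²/E:
  (34 − 29.2373)²/29.2373 = 0.7758
  (35 − 39.7627)²/39.7627 = 0.5705
  (20 − 17.7966)²/17.7966 = 0.2728
  (22 − 24.2034)²/24.2034 = 0.2006
  (38 − 32.6271)²/32.6271 = 0.8848
  (39 − 44.3729)²/44.3729 = 0.6506
  (8 − 20.3390)²/20.3390 = 7.4857
  (40 − 27.6610)²/27.6610 = 5.5042
χ² = 0.7758 + 0.5705 + 0.2728 + 0.2006 + 0.8848 + 0.6506 + 7.4857 + 5.5042 = 16.345
df = (4−1)(2−1) = 3. Since 16.345 > 9.348, reject the null hypothesis of independence at α = 0.025.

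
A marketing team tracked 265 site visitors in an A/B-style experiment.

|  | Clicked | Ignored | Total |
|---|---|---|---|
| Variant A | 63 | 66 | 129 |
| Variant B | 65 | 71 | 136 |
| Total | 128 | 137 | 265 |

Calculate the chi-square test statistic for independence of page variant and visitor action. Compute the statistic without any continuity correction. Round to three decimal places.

Grand total N = 265.
Expected counts (row total × column total / N):
  Variant A, Clicked: 129×128/265 = 62.3094
  Variant A, Ignored: 129×137/265 = 66.6906
  Variant B, Clicked: 136×128/265 = 65.6906
  Variant B, Ignored: 136×137/265 = 70.3094
Contributions (O − E)²/E:
  (63 − 62.3094)²/62.3094 = 0.0077
  (66 − 66.6906)²/66.6906 = 0.0072
  (65 − 65.6906)²/65.6906 = 0.0073
  (71 − 70.3094)²/70.3094 = 0.0068
χ² = 0.0077 + 0.0072 + 0.0073 + 0.0068 = 0.029

0.029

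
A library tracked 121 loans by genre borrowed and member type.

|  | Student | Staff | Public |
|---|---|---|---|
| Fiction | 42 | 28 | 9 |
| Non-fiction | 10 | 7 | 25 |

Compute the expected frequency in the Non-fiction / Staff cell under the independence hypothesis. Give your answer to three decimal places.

Row total (Non-fiction) = 42; column total (Staff) = 35; grand total N = 121.
Expected count = (row total × column total) / N = 42 × 35 / 121 = 12.149.

12.149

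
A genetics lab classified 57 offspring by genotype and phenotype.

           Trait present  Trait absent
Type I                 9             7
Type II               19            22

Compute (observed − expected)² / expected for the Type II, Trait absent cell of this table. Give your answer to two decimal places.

0.06

Row total (Type II) = 41; column total (Trait absent) = 29; N = 57.
Expected count E = 41 × 29 / 57 = 20.860.
Contribution = (O − E)²/E = (22 − 20.860)² / 20.860 = 0.06.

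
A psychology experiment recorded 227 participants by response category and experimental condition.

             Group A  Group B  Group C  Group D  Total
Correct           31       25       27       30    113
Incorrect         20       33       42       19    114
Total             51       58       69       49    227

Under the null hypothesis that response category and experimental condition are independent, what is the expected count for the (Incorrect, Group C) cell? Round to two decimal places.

Row total (Incorrect) = 114; column total (Group C) = 69; grand total N = 227.
Expected count = (row total × column total) / N = 114 × 69 / 227 = 34.65.

34.65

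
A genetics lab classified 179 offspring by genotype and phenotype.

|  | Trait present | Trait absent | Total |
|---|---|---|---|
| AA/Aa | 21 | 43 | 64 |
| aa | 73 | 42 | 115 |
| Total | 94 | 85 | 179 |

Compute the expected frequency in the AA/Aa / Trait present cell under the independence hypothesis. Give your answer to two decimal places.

33.61

Row total (AA/Aa) = 64; column total (Trait present) = 94; grand total N = 179.
Expected count = (row total × column total) / N = 64 × 94 / 179 = 33.61.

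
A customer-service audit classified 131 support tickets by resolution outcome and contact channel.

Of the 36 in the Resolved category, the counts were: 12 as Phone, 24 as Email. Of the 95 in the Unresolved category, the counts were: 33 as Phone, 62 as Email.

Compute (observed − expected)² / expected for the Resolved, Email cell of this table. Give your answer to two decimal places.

Row total (Resolved) = 36; column total (Email) = 86; N = 131.
Expected count E = 36 × 86 / 131 = 23.634.
Contribution = (O − E)²/E = (24 − 23.634)² / 23.634 = 0.01.

0.01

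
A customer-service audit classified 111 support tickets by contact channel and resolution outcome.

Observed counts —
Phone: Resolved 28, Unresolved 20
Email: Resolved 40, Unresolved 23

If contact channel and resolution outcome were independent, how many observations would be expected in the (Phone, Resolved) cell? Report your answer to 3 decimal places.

29.405

Row total (Phone) = 48; column total (Resolved) = 68; grand total N = 111.
Expected count = (row total × column total) / N = 48 × 68 / 111 = 29.405.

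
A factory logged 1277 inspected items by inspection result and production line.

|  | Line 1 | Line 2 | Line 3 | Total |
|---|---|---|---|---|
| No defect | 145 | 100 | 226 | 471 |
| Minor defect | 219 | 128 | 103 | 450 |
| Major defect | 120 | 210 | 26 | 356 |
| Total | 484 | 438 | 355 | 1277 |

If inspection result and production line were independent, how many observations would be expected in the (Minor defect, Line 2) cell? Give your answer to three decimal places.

Row total (Minor defect) = 450; column total (Line 2) = 438; grand total N = 1277.
Expected count = (row total × column total) / N = 450 × 438 / 1277 = 154.346.

154.346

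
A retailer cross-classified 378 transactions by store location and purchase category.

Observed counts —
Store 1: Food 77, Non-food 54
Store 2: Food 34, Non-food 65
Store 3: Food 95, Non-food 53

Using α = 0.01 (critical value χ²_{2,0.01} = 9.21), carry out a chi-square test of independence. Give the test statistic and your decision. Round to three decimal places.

22.790; reject H₀

Row totals: 131, 99, 148. Column totals: 206, 172. Grand total N = 378.
Expected counts (row total × column total / N):
  Store 1, Food: 131×206/378 = 71.3915
  Store 1, Non-food: 131×172/378 = 59.6085
  Store 2, Food: 99×206/378 = 53.9524
  Store 2, Non-food: 99×172/378 = 45.0476
  Store 3, Food: 148×206/378 = 80.6561
  Store 3, Non-food: 148×172/378 = 67.3439
Contributions (O − E)²/E:
  (77 − 71.3915)²/71.3915 = 0.4406
  (54 − 59.6085)²/59.6085 = 0.5277
  (34 − 53.9524)²/53.9524 = 7.3787
  (65 − 45.0476)²/45.0476 = 8.8373
  (95 − 80.6561)²/80.6561 = 2.5509
  (53 − 67.3439)²/67.3439 = 3.0552
χ² = 0.4406 + 0.5277 + 7.3787 + 8.8373 + 2.5509 + 3.0552 = 22.790
df = (3−1)(2−1) = 2. Since 22.790 > 9.21, reject the null hypothesis of independence at α = 0.01.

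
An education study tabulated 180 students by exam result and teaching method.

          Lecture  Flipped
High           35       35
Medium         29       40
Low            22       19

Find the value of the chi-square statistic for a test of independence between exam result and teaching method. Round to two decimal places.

1.62

Row totals: 70, 69, 41. Column totals: 86, 94. Grand total N = 180.
Expected counts (row total × column total / N):
  High, Lecture: 70×86/180 = 33.444
  High, Flipped: 70×94/180 = 36.556
  Medium, Lecture: 69×86/180 = 32.967
  Medium, Flipped: 69×94/180 = 36.033
  Low, Lecture: 41×86/180 = 19.589
  Low, Flipped: 41×94/180 = 21.411
Contributions (O − E)²/E:
  (35 − 33.444)²/33.444 = 0.0724
  (35 − 36.556)²/36.556 = 0.0662
  (29 − 32.967)²/32.967 = 0.4774
  (40 − 36.033)²/36.033 = 0.4367
  (22 − 19.589)²/19.589 = 0.2967
  (19 − 21.411)²/21.411 = 0.2715
χ² = 0.0724 + 0.0662 + 0.4774 + 0.4367 + 0.2967 + 0.2715 = 1.62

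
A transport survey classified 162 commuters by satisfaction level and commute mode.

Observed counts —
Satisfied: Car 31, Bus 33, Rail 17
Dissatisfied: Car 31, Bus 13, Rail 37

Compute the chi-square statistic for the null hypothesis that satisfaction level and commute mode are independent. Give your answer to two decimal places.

Row totals: 81, 81. Column totals: 62, 46, 54. Grand total N = 162.
Expected counts (row total × column total / N):
  Satisfied, Car: 81×62/162 = 31.000
  Satisfied, Bus: 81×46/162 = 23.000
  Satisfied, Rail: 81×54/162 = 27.000
  Dissatisfied, Car: 81×62/162 = 31.000
  Dissatisfied, Bus: 81×46/162 = 23.000
  Dissatisfied, Rail: 81×54/162 = 27.000
Contributions (O − E)²/E:
  (31 − 31.000)²/31.000 = 0.0000
  (33 − 23.000)²/23.000 = 4.3478
  (17 − 27.000)²/27.000 = 3.7037
  (31 − 31.000)²/31.000 = 0.0000
  (13 − 23.000)²/23.000 = 4.3478
  (37 − 27.000)²/27.000 = 3.7037
χ² = 0.0000 + 4.3478 + 3.7037 + 0.0000 + 4.3478 + 3.7037 = 16.10

16.10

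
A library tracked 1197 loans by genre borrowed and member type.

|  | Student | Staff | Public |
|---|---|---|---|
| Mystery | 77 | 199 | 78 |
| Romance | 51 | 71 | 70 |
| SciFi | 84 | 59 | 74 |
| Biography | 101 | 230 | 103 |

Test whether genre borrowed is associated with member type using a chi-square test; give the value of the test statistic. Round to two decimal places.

64.49

Row totals: 354, 192, 217, 434. Column totals: 313, 559, 325. Grand total N = 1197.
Expected counts (row total × column total / N):
  Mystery, Student: 354×313/1197 = 92.566
  Mystery, Staff: 354×559/1197 = 165.318
  Mystery, Public: 354×325/1197 = 96.115
  Romance, Student: 192×313/1197 = 50.206
  Romance, Staff: 192×559/1197 = 89.664
  Romance, Public: 192×325/1197 = 52.130
  SciFi, Student: 217×313/1197 = 56.743
  SciFi, Staff: 217×559/1197 = 101.339
  SciFi, Public: 217×325/1197 = 58.918
  Biography, Student: 434×313/1197 = 113.485
  Biography, Staff: 434×559/1197 = 202.678
  Biography, Public: 434×325/1197 = 117.836
Contributions (O − E)²/E:
  (77 − 92.566)²/92.566 = 2.6176
  (199 − 165.318)²/165.318 = 6.8624
  (78 − 96.115)²/96.115 = 3.4142
  (51 − 50.206)²/50.206 = 0.0126
  (71 − 89.664)²/89.664 = 3.8850
  (70 − 52.130)²/52.130 = 6.1258
  (84 − 56.743)²/56.743 = 13.0931
  (59 − 101.339)²/101.339 = 17.6891
  (74 − 58.918)²/58.918 = 3.8607
  (101 − 113.485)²/113.485 = 1.3735
  (230 − 202.678)²/202.678 = 3.6831
  (103 − 117.836)²/117.836 = 1.8679
χ² = 2.6176 + 6.8624 + 3.4142 + 0.0126 + 3.8850 + 6.1258 + 13.0931 + 17.6891 + 3.8607 + 1.3735 + 3.6831 + 1.8679 = 64.49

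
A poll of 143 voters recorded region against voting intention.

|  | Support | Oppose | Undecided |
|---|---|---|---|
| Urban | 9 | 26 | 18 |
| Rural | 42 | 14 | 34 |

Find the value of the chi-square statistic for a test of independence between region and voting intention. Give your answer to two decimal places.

Row totals: 53, 90. Column totals: 51, 40, 52. Grand total N = 143.
Expected counts (row total × column total / N):
  Urban, Support: 53×51/143 = 18.902
  Urban, Oppose: 53×40/143 = 14.825
  Urban, Undecided: 53×52/143 = 19.273
  Rural, Support: 90×51/143 = 32.098
  Rural, Oppose: 90×40/143 = 25.175
  Rural, Undecided: 90×52/143 = 32.727
Contributions (O − E)²/E:
  (9 − 18.902)²/18.902 = 5.1873
  (26 − 14.825)²/14.825 = 8.4237
  (18 − 19.273)²/19.273 = 0.0841
  (42 − 32.098)²/32.098 = 3.0547
  (14 − 25.175)²/25.175 = 4.9605
  (34 − 32.727)²/32.727 = 0.0495
χ² = 5.1873 + 8.4237 + 0.0841 + 3.0547 + 4.9605 + 0.0495 = 21.76

21.76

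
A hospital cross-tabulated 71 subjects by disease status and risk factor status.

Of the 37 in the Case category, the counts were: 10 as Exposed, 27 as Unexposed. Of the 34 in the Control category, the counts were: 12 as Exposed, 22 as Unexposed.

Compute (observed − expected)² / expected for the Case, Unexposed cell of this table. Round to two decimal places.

Row total (Case) = 37; column total (Unexposed) = 49; N = 71.
Expected count E = 37 × 49 / 71 = 25.535.
Contribution = (O − E)²/E = (27 − 25.535)² / 25.535 = 0.08.

0.08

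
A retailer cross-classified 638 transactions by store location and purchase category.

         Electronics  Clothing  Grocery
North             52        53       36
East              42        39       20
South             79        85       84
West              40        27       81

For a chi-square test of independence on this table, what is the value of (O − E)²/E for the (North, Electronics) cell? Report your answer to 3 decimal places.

0.516

Row total (North) = 141; column total (Electronics) = 213; N = 638.
Expected count E = 141 × 213 / 638 = 47.0737.
Contribution = (O − E)²/E = (52 − 47.0737)² / 47.0737 = 0.516.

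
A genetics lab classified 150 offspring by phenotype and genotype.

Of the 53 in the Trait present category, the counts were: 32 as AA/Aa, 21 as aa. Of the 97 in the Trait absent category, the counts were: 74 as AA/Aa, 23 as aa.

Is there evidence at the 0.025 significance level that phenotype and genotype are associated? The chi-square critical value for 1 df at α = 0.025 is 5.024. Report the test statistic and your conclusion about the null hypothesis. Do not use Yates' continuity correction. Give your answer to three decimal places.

Row totals: 53, 97. Column totals: 106, 44. Grand total N = 150.
Expected counts (row total × column total / N):
  Trait present, AA/Aa: 53×106/150 = 37.4533
  Trait present, aa: 53×44/150 = 15.5467
  Trait absent, AA/Aa: 97×106/150 = 68.5467
  Trait absent, aa: 97×44/150 = 28.4533
Contributions (O − E)²/E:
  (32 − 37.4533)²/37.4533 = 0.7940
  (21 − 15.5467)²/15.5467 = 1.9128
  (74 − 68.5467)²/68.5467 = 0.4338
  (23 − 28.4533)²/28.4533 = 1.0452
χ² = 0.7940 + 1.9128 + 0.4338 + 1.0452 = 4.186
df = (2−1)(2−1) = 1. Since 4.186 < 5.024, fail to reject the null hypothesis of independence at α = 0.025.

4.186; fail to reject H₀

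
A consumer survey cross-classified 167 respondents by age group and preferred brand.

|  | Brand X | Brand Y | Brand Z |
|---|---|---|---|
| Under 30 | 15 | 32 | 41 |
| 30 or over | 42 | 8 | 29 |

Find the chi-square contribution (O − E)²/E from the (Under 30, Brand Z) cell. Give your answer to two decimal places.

0.46

Row total (Under 30) = 88; column total (Brand Z) = 70; N = 167.
Expected count E = 88 × 70 / 167 = 36.886.
Contribution = (O − E)²/E = (41 − 36.886)² / 36.886 = 0.46.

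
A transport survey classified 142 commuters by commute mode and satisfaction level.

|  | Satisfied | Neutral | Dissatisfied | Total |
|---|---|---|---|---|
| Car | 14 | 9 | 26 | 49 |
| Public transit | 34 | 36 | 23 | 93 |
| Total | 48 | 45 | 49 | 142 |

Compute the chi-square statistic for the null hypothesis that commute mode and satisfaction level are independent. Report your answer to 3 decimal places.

12.260

Grand total N = 142.
Expected counts (row total × column total / N):
  Car, Satisfied: 49×48/142 = 16.56338
  Car, Neutral: 49×45/142 = 15.52817
  Car, Dissatisfied: 49×49/142 = 16.90845
  Public transit, Satisfied: 93×48/142 = 31.43662
  Public transit, Neutral: 93×45/142 = 29.47183
  Public transit, Dissatisfied: 93×49/142 = 32.09155
Contributions (O − E)²/E:
  (14 − 16.56338)²/16.56338 = 0.3967
  (9 − 15.52817)²/15.52817 = 2.7445
  (26 − 16.90845)²/16.90845 = 4.8885
  (34 − 31.43662)²/31.43662 = 0.2090
  (36 − 29.47183)²/29.47183 = 1.4460
  (23 − 32.09155)²/32.09155 = 2.5756
χ² = 0.3967 + 2.7445 + 4.8885 + 0.2090 + 1.4460 + 2.5756 = 12.260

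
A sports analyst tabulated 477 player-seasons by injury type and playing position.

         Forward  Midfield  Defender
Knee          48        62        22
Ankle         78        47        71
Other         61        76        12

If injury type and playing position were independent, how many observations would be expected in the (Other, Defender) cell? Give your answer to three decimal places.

Row total (Other) = 149; column total (Defender) = 105; grand total N = 477.
Expected count = (row total × column total) / N = 149 × 105 / 477 = 32.799.

32.799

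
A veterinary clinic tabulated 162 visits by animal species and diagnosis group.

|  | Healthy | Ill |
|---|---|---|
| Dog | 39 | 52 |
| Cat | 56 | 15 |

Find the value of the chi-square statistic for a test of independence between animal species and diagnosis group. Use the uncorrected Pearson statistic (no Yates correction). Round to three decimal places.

21.331

Row totals: 91, 71. Column totals: 95, 67. Grand total N = 162.
Expected counts (row total × column total / N):
  Dog, Healthy: 91×95/162 = 53.3642
  Dog, Ill: 91×67/162 = 37.6358
  Cat, Healthy: 71×95/162 = 41.6358
  Cat, Ill: 71×67/162 = 29.3642
Contributions (O − E)²/E:
  (39 − 53.3642)²/53.3642 = 3.8665
  (52 − 37.6358)²/37.6358 = 5.4823
  (56 − 41.6358)²/41.6358 = 4.9556
  (15 − 29.3642)²/29.3642 = 7.0266
χ² = 3.8665 + 5.4823 + 4.9556 + 7.0266 = 21.331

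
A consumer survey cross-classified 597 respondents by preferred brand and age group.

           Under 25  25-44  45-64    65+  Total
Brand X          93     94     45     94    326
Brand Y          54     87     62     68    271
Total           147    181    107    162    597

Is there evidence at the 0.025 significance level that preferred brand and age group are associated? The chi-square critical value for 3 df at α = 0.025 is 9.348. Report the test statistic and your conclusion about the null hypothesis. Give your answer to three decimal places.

Grand total N = 597.
Expected counts (row total × column total / N):
  Brand X, Under 25: 326×147/597 = 80.2714
  Brand X, 25-44: 326×181/597 = 98.8375
  Brand X, 45-64: 326×107/597 = 58.4288
  Brand X, 65+: 326×162/597 = 88.4623
  Brand Y, Under 25: 271×147/597 = 66.7286
  Brand Y, 25-44: 271×181/597 = 82.1625
  Brand Y, 45-64: 271×107/597 = 48.5712
  Brand Y, 65+: 271×162/597 = 73.5377
Contributions (O − E)²/E:
  (93 − 80.2714)²/80.2714 = 2.0184
  (94 − 98.8375)²/98.8375 = 0.2368
  (45 − 58.4288)²/58.4288 = 3.0864
  (94 − 88.4623)²/88.4623 = 0.3467
  (54 − 66.7286)²/66.7286 = 2.4280
  (87 − 82.1625)²/82.1625 = 0.2848
  (62 − 48.5712)²/48.5712 = 3.7127
  (68 − 73.5377)²/73.5377 = 0.4170
χ² = 2.0184 + 0.2368 + 3.0864 + 0.3467 + 2.4280 + 0.2848 + 3.7127 + 0.4170 = 12.531
df = (2−1)(4−1) = 3. Since 12.531 > 9.348, reject the null hypothesis of independence at α = 0.025.

12.531; reject H₀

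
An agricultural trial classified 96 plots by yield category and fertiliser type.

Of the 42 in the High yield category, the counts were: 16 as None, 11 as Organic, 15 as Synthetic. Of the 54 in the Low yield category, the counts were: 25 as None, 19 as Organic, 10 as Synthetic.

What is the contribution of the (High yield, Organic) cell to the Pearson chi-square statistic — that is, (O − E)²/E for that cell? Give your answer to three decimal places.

Row total (High yield) = 42; column total (Organic) = 30; N = 96.
Expected count E = 42 × 30 / 96 = 13.1250.
Contribution = (O − E)²/E = (11 − 13.1250)² / 13.1250 = 0.344.

0.344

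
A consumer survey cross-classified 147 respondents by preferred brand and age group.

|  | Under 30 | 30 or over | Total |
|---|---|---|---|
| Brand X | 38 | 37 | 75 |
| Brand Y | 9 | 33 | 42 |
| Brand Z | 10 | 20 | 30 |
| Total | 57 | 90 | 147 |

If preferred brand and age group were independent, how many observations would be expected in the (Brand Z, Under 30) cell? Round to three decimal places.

11.633

Row total (Brand Z) = 30; column total (Under 30) = 57; grand total N = 147.
Expected count = (row total × column total) / N = 30 × 57 / 147 = 11.633.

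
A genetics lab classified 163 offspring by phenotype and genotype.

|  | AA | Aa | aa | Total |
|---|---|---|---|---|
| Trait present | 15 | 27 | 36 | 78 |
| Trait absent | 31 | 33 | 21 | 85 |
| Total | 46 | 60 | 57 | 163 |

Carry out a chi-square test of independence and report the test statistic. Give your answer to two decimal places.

9.83

Grand total N = 163.
Expected counts (row total × column total / N):
  Trait present, AA: 78×46/163 = 22.012
  Trait present, Aa: 78×60/163 = 28.712
  Trait present, aa: 78×57/163 = 27.276
  Trait absent, AA: 85×46/163 = 23.988
  Trait absent, Aa: 85×60/163 = 31.288
  Trait absent, aa: 85×57/163 = 29.724
Contributions (O − E)²/E:
  (15 − 22.012)²/22.012 = 2.2337
  (27 − 28.712)²/28.712 = 0.1021
  (36 − 27.276)²/27.276 = 2.7903
  (31 − 23.988)²/23.988 = 2.0497
  (33 − 31.288)²/31.288 = 0.0937
  (21 − 29.724)²/29.724 = 2.5605
χ² = 2.2337 + 0.1021 + 2.7903 + 2.0497 + 0.0937 + 2.5605 = 9.83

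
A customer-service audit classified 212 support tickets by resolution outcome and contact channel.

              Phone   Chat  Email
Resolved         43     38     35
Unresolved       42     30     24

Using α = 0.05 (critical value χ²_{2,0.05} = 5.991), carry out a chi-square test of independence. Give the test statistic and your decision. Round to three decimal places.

Row totals: 116, 96. Column totals: 85, 68, 59. Grand total N = 212.
Expected counts (row total × column total / N):
  Resolved, Phone: 116×85/212 = 46.5094
  Resolved, Chat: 116×68/212 = 37.2075
  Resolved, Email: 116×59/212 = 32.2830
  Unresolved, Phone: 96×85/212 = 38.4906
  Unresolved, Chat: 96×68/212 = 30.7925
  Unresolved, Email: 96×59/212 = 26.7170
Contributions (O − E)²/E:
  (43 − 46.5094)²/46.5094 = 0.2648
  (38 − 37.2075)²/37.2075 = 0.0169
  (35 − 32.2830)²/32.2830 = 0.2287
  (42 − 38.4906)²/38.4906 = 0.3200
  (30 − 30.7925)²/30.7925 = 0.0204
  (24 − 26.7170)²/26.7170 = 0.2763
χ² = 0.2648 + 0.0169 + 0.2287 + 0.3200 + 0.0204 + 0.2763 = 1.127
df = (2−1)(3−1) = 2. Since 1.127 < 5.991, fail to reject the null hypothesis of independence at α = 0.05.

1.127; fail to reject H₀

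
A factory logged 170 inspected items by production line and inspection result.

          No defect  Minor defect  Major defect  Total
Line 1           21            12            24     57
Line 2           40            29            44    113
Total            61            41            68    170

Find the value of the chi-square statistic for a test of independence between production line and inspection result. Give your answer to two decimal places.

0.45

Grand total N = 170.
Expected counts (row total × column total / N):
  Line 1, No defect: 57×61/170 = 20.453
  Line 1, Minor defect: 57×41/170 = 13.747
  Line 1, Major defect: 57×68/170 = 22.800
  Line 2, No defect: 113×61/170 = 40.547
  Line 2, Minor defect: 113×41/170 = 27.253
  Line 2, Major defect: 113×68/170 = 45.200
Contributions (O − E)²/E:
  (21 − 20.453)²/20.453 = 0.0146
  (12 − 13.747)²/13.747 = 0.2220
  (24 − 22.800)²/22.800 = 0.0632
  (40 − 40.547)²/40.547 = 0.0074
  (29 − 27.253)²/27.253 = 0.1120
  (44 − 45.200)²/45.200 = 0.0319
χ² = 0.0146 + 0.2220 + 0.0632 + 0.0074 + 0.1120 + 0.0319 = 0.45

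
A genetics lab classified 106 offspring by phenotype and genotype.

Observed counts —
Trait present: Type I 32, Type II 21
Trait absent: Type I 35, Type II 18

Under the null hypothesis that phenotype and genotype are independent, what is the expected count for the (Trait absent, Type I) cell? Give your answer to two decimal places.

Row total (Trait absent) = 53; column total (Type I) = 67; grand total N = 106.
Expected count = (row total × column total) / N = 53 × 67 / 106 = 33.50.

33.50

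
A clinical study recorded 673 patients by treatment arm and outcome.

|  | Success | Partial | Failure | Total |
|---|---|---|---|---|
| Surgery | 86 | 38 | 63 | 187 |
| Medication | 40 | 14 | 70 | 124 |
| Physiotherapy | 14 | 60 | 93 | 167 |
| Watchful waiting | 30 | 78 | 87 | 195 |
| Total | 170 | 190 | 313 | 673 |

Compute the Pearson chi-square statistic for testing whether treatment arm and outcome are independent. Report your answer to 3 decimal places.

102.814

Grand total N = 673.
Expected counts (row total × column total / N):
  Surgery, Success: 187×170/673 = 47.23626
  Surgery, Partial: 187×190/673 = 52.79346
  Surgery, Failure: 187×313/673 = 86.97028
  Medication, Success: 124×170/673 = 31.32244
  Medication, Partial: 124×190/673 = 35.00743
  Medication, Failure: 124×313/673 = 57.67013
  Physiotherapy, Success: 167×170/673 = 42.18425
  Physiotherapy, Partial: 167×190/673 = 47.14710
  Physiotherapy, Failure: 167×313/673 = 77.66865
  Watchful waiting, Success: 195×170/673 = 49.25706
  Watchful waiting, Partial: 195×190/673 = 55.05201
  Watchful waiting, Failure: 195×313/673 = 90.69094
Contributions (O − E)²/E:
  (86 − 47.23626)²/47.23626 = 31.8109
  (38 − 52.79346)²/52.79346 = 4.1453
  (63 − 86.97028)²/86.97028 = 6.6066
  (40 − 31.32244)²/31.32244 = 2.4040
  (14 − 35.00743)²/35.00743 = 12.6062
  (70 − 57.67013)²/57.67013 = 2.6361
  (14 − 42.18425)²/42.18425 = 18.8305
  (60 − 47.14710)²/47.14710 = 3.5039
  (93 − 77.66865)²/77.66865 = 3.0263
  (30 − 49.25706)²/49.25706 = 7.5286
  (78 − 55.05201)²/55.05201 = 9.5657
  (87 − 90.69094)²/90.69094 = 0.1502
χ² = 31.8109 + 4.1453 + 6.6066 + 2.4040 + 12.6062 + 2.6361 + 18.8305 + 3.5039 + 3.0263 + 7.5286 + 9.5657 + 0.1502 = 102.814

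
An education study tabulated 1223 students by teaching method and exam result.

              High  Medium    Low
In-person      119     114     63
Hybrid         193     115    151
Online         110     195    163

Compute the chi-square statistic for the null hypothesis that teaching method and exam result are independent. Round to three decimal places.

58.693

Row totals: 296, 459, 468. Column totals: 422, 424, 377. Grand total N = 1223.
Expected counts (row total × column total / N):
  In-person, High: 296×422/1223 = 102.13573
  In-person, Medium: 296×424/1223 = 102.61979
  In-person, Low: 296×377/1223 = 91.24448
  Hybrid, High: 459×422/1223 = 158.37939
  Hybrid, Medium: 459×424/1223 = 159.13001
  Hybrid, Low: 459×377/1223 = 141.49060
  Online, High: 468×422/1223 = 161.48487
  Online, Medium: 468×424/1223 = 162.25020
  Online, Low: 468×377/1223 = 144.26492
Contributions (O − E)²/E:
  (119 − 102.13573)²/102.13573 = 2.7846
  (114 − 102.61979)²/102.61979 = 1.2620
  (63 − 91.24448)²/91.24448 = 8.7430
  (193 − 158.37939)²/158.37939 = 7.5678
  (115 − 159.13001)²/159.13001 = 12.2382
  (151 − 141.49060)²/141.49060 = 0.6391
  (110 − 161.48487)²/161.48487 = 16.4145
  (195 − 162.25020)²/162.25020 = 6.6105
  (163 − 144.26492)²/144.26492 = 2.4330
χ² = 2.7846 + 1.2620 + 8.7430 + 7.5678 + 12.2382 + 0.6391 + 16.4145 + 6.6105 + 2.4330 = 58.693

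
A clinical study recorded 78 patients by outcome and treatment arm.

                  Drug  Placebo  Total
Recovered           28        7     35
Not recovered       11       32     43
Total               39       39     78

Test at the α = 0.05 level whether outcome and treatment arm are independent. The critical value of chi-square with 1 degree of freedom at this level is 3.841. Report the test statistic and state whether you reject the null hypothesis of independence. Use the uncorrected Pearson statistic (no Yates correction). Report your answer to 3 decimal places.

Grand total N = 78.
Expected counts (row total × column total / N):
  Recovered, Drug: 35×39/78 = 17.5000
  Recovered, Placebo: 35×39/78 = 17.5000
  Not recovered, Drug: 43×39/78 = 21.5000
  Not recovered, Placebo: 43×39/78 = 21.5000
Contributions (O − E)²/E:
  (28 − 17.5000)²/17.5000 = 6.3000
  (7 − 17.5000)²/17.5000 = 6.3000
  (11 − 21.5000)²/21.5000 = 5.1279
  (32 − 21.5000)²/21.5000 = 5.1279
χ² = 6.3000 + 6.3000 + 5.1279 + 5.1279 = 22.856
df = (2−1)(2−1) = 1. Since 22.856 > 3.841, reject the null hypothesis of independence at α = 0.05.

22.856; reject H₀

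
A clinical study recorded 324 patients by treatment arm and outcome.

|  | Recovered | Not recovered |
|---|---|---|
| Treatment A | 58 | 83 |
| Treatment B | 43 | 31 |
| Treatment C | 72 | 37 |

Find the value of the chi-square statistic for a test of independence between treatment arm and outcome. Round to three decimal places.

Row totals: 141, 74, 109. Column totals: 173, 151. Grand total N = 324.
Expected counts (row total × column total / N):
  Treatment A, Recovered: 141×173/324 = 75.2870
  Treatment A, Not recovered: 141×151/324 = 65.7130
  Treatment B, Recovered: 74×173/324 = 39.5123
  Treatment B, Not recovered: 74×151/324 = 34.4877
  Treatment C, Recovered: 109×173/324 = 58.2006
  Treatment C, Not recovered: 109×151/324 = 50.7994
Contributions (O − E)²/E:
  (58 − 75.2870)²/75.2870 = 3.9693
  (83 − 65.7130)²/65.7130 = 4.5477
  (43 − 39.5123)²/39.5123 = 0.3079
  (31 − 34.4877)²/34.4877 = 0.3527
  (72 − 58.2006)²/58.2006 = 3.2718
  (37 − 50.7994)²/50.7994 = 3.7485
χ² = 3.9693 + 4.5477 + 0.3079 + 0.3527 + 3.2718 + 3.7485 = 16.198

16.198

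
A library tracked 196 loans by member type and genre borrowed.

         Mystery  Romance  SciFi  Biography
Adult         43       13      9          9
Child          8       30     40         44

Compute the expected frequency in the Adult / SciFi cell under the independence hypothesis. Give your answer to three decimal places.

18.500

Row total (Adult) = 74; column total (SciFi) = 49; grand total N = 196.
Expected count = (row total × column total) / N = 74 × 49 / 196 = 18.500.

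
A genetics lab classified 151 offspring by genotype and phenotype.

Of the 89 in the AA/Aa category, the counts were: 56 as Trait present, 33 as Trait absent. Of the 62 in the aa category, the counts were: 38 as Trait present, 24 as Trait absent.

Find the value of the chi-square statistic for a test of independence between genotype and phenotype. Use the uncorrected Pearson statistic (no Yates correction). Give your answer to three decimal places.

Row totals: 89, 62. Column totals: 94, 57. Grand total N = 151.
Expected counts (row total × column total / N):
  AA/Aa, Trait present: 89×94/151 = 55.4040
  AA/Aa, Trait absent: 89×57/151 = 33.5960
  aa, Trait present: 62×94/151 = 38.5960
  aa, Trait absent: 62×57/151 = 23.4040
Contributions (O − E)²/E:
  (56 − 55.4040)²/55.4040 = 0.0064
  (33 − 33.5960)²/33.5960 = 0.0106
  (38 − 38.5960)²/38.5960 = 0.0092
  (24 − 23.4040)²/23.4040 = 0.0152
χ² = 0.0064 + 0.0106 + 0.0092 + 0.0152 = 0.041

0.041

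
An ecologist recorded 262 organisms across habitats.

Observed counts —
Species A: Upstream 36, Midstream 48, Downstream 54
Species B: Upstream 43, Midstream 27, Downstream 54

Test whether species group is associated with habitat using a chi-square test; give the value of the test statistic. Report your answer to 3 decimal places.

5.769

Row totals: 138, 124. Column totals: 79, 75, 108. Grand total N = 262.
Expected counts (row total × column total / N):
  Species A, Upstream: 138×79/262 = 41.6107
  Species A, Midstream: 138×75/262 = 39.5038
  Species A, Downstream: 138×108/262 = 56.8855
  Species B, Upstream: 124×79/262 = 37.3893
  Species B, Midstream: 124×75/262 = 35.4962
  Species B, Downstream: 124×108/262 = 51.1145
Contributions (O − E)²/E:
  (36 − 41.6107)²/41.6107 = 0.7565
  (48 − 39.5038)²/39.5038 = 1.8273
  (54 − 56.8855)²/56.8855 = 0.1464
  (43 − 37.3893)²/37.3893 = 0.8420
  (27 − 35.4962)²/35.4962 = 2.0336
  (54 − 51.1145)²/51.1145 = 0.1629
χ² = 0.7565 + 1.8273 + 0.1464 + 0.8420 + 2.0336 + 0.1629 = 5.769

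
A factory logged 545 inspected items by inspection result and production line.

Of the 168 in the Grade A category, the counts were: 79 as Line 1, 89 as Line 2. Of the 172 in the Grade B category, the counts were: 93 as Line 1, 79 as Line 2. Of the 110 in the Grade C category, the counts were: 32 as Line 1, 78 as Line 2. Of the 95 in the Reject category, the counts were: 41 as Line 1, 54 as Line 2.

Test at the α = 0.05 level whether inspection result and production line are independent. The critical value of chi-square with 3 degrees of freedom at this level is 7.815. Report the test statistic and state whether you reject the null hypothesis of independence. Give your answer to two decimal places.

17.38; reject H₀

Row totals: 168, 172, 110, 95. Column totals: 245, 300. Grand total N = 545.
Expected counts (row total × column total / N):
  Grade A, Line 1: 168×245/545 = 75.523
  Grade A, Line 2: 168×300/545 = 92.477
  Grade B, Line 1: 172×245/545 = 77.321
  Grade B, Line 2: 172×300/545 = 94.679
  Grade C, Line 1: 110×245/545 = 49.450
  Grade C, Line 2: 110×300/545 = 60.550
  Reject, Line 1: 95×245/545 = 42.706
  Reject, Line 2: 95×300/545 = 52.294
Contributions (O − E)²/E:
  (79 − 75.523)²/75.523 = 0.1601
  (89 − 92.477)²/92.477 = 0.1307
  (93 − 77.321)²/77.321 = 3.1794
  (79 − 94.679)²/94.679 = 2.5965
  (32 − 49.450)²/49.450 = 6.1578
  (78 − 60.550)²/60.550 = 5.0289
  (41 − 42.706)²/42.706 = 0.0682
  (54 − 52.294)²/52.294 = 0.0557
χ² = 0.1601 + 0.1307 + 3.1794 + 2.5965 + 6.1578 + 5.0289 + 0.0682 + 0.0557 = 17.38
df = (4−1)(2−1) = 3. Since 17.38 > 7.815, reject the null hypothesis of independence at α = 0.05.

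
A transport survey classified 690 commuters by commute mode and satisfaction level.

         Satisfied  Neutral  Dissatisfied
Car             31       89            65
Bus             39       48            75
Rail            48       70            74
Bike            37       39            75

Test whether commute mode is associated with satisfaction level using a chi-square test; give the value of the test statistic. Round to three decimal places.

22.982

Row totals: 185, 162, 192, 151. Column totals: 155, 246, 289. Grand total N = 690.
Expected counts (row total × column total / N):
  Car, Satisfied: 185×155/690 = 41.5580
  Car, Neutral: 185×246/690 = 65.9565
  Car, Dissatisfied: 185×289/690 = 77.4855
  Bus, Satisfied: 162×155/690 = 36.3913
  Bus, Neutral: 162×246/690 = 57.7565
  Bus, Dissatisfied: 162×289/690 = 67.8522
  Rail, Satisfied: 192×155/690 = 43.1304
  Rail, Neutral: 192×246/690 = 68.4522
  Rail, Dissatisfied: 192×289/690 = 80.4174
  Bike, Satisfied: 151×155/690 = 33.9203
  Bike, Neutral: 151×246/690 = 53.8348
  Bike, Dissatisfied: 151×289/690 = 63.2449
Contributions (O − E)²/E:
  (31 − 41.5580)²/41.5580 = 2.6823
  (89 − 65.9565)²/65.9565 = 8.0508
  (65 − 77.4855)²/77.4855 = 2.0118
  (39 − 36.3913)²/36.3913 = 0.1870
  (48 − 57.7565)²/57.7565 = 1.6481
  (75 − 67.8522)²/67.8522 = 0.7530
  (48 − 43.1304)²/43.1304 = 0.5498
  (70 − 68.4522)²/68.4522 = 0.0350
  (74 − 80.4174)²/80.4174 = 0.5121
  (37 − 33.9203)²/33.9203 = 0.2796
  (39 − 53.8348)²/53.8348 = 4.0879
  (75 − 63.2449)²/63.2449 = 2.1849
χ² = 2.6823 + 8.0508 + 2.0118 + 0.1870 + 1.6481 + 0.7530 + 0.5498 + 0.0350 + 0.5121 + 0.2796 + 4.0879 + 2.1849 = 22.982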